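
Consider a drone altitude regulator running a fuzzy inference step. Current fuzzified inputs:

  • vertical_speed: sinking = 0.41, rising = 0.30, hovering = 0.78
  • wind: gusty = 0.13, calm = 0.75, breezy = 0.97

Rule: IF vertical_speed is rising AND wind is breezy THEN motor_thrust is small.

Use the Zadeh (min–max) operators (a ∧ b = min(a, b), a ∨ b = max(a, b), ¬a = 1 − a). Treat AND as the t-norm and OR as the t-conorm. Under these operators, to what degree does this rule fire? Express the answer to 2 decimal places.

firing strength: rising=0.30, breezy=0.97; AND[min(a, b)] → w = 0.30

0.30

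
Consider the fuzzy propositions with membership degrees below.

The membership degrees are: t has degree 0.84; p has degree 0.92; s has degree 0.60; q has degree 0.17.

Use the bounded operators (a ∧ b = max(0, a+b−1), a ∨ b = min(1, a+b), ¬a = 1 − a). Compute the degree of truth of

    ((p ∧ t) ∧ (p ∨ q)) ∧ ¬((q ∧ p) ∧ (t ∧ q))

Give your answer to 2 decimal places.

p ∧ t = max(0, a+b−1) on (0.92, 0.84) = 0.76
p ∨ q = min(1, a+b) on (0.92, 0.17) = 1.00
(p ∧ t) ∧ (p ∨ q) = max(0, a+b−1) on (0.76, 1.00) = 0.76
q ∧ p = max(0, a+b−1) on (0.17, 0.92) = 0.09
t ∧ q = max(0, a+b−1) on (0.84, 0.17) = 0.01
(q ∧ p) ∧ (t ∧ q) = max(0, a+b−1) on (0.09, 0.01) = 0.00
¬((q ∧ p) ∧ (t ∧ q)) = 1 − 0.00 = 1.00
((p ∧ t) ∧ (p ∨ q)) ∧ ¬((q ∧ p) ∧ (t ∧ q)) = max(0, a+b−1) on (0.76, 1.00) = 0.76

0.76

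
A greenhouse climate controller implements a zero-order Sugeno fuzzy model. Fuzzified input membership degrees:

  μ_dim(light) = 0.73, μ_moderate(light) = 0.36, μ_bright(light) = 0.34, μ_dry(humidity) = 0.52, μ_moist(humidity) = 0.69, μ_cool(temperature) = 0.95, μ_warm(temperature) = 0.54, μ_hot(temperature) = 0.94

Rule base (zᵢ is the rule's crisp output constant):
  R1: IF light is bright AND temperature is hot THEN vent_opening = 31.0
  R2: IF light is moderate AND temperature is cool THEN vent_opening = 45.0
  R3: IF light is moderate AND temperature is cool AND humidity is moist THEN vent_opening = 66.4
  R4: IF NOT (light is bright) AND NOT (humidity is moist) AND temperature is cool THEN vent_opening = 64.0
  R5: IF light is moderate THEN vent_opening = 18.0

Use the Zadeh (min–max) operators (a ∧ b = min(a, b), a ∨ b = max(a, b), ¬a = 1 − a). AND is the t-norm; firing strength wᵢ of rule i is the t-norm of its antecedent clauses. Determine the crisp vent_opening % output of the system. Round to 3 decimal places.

44.488

R1 (z=31.0): bright=0.34, hot=0.94; AND[min(a, b)] → w = 0.34
R2 (z=45.0): moderate=0.36, cool=0.95; AND[min(a, b)] → w = 0.36
R3 (z=66.4): moderate=0.36, cool=0.95, moist=0.69; AND[min(a, b)] → w = 0.36
R4 (z=64.0): ¬bright=1−0.34=0.66, ¬moist=1−0.69=0.31, cool=0.95; AND[min(a, b)] → w = 0.31
R5 (z=18.0): moderate=0.36 → w = 0.36
Weighted average = (0.34·31.0 + 0.36·45.0 + 0.36·66.4 + 0.31·64.0 + 0.36·18.0) / (0.34 + 0.36 + 0.36 + 0.31 + 0.36)
  = 76.9640 / 1.7300 = 44.488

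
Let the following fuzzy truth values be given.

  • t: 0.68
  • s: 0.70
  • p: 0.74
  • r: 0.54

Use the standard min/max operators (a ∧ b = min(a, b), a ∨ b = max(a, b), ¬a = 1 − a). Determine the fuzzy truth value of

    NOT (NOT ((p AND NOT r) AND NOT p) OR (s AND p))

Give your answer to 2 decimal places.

0.26

NOT r = 1 − 0.54 = 0.46
p AND NOT r = min(a, b) on (0.74, 0.46) = 0.46
NOT p = 1 − 0.74 = 0.26
(p AND NOT r) AND NOT p = min(a, b) on (0.46, 0.26) = 0.26
NOT ((p AND NOT r) AND NOT p) = 1 − 0.26 = 0.74
s AND p = min(a, b) on (0.70, 0.74) = 0.70
NOT ((p AND NOT r) AND NOT p) OR (s AND p) = max(a, b) on (0.74, 0.70) = 0.74
NOT (NOT ((p AND NOT r) AND NOT p) OR (s AND p)) = 1 − 0.74 = 0.26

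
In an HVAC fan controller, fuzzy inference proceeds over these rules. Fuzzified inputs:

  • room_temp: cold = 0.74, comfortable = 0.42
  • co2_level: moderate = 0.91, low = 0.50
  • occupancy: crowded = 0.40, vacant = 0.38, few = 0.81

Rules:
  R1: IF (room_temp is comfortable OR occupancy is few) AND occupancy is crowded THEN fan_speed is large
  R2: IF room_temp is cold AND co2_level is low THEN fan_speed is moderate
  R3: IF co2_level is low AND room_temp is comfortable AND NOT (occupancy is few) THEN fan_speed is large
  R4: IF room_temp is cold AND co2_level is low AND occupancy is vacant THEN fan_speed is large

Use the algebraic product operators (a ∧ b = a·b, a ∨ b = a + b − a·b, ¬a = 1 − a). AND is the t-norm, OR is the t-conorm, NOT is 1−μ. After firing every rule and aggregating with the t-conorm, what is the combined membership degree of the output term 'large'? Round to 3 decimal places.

R1: (comfortable=0.42 OR few=0.81) = 0.8898; AND[a·b] with crowded=0.40 → w = 0.3559
R2: cold=0.74, low=0.50; AND[a·b] → w = 0.3700
R3: low=0.50, comfortable=0.42, ¬few=1−0.81=0.19; AND[a·b] → w = 0.0399
R4: cold=0.74, low=0.50, vacant=0.38; AND[a·b] → w = 0.1406
Rules with consequent 'large': {R1, R3, R4} → strengths 0.3559, 0.0399, 0.1406
Aggregate via t-conorm [a + b − a·b]: 0.4686

0.469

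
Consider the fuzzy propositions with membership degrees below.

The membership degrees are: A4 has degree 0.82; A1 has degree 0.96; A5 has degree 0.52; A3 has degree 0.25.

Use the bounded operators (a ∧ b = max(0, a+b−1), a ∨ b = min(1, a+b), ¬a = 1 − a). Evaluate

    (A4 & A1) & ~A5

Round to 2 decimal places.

A4 & A1 = max(0, a+b−1) on (0.82, 0.96) = 0.78
~A5 = 1 − 0.52 = 0.48
(A4 & A1) & ~A5 = max(0, a+b−1) on (0.78, 0.48) = 0.26

0.26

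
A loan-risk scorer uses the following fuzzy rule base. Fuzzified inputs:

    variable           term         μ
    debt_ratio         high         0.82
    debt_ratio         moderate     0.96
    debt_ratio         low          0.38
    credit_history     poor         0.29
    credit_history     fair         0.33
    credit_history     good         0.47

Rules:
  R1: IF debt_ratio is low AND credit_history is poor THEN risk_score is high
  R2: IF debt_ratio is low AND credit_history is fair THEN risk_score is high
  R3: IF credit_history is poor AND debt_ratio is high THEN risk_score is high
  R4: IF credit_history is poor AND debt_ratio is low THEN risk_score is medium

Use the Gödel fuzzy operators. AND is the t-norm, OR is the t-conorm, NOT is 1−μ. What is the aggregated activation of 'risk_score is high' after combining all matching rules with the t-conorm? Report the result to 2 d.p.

0.33

R1: low=0.38, poor=0.29; AND[min(a, b)] → w = 0.29
R2: low=0.38, fair=0.33; AND[min(a, b)] → w = 0.33
R3: poor=0.29, high=0.82; AND[min(a, b)] → w = 0.29
R4: poor=0.29, low=0.38; AND[min(a, b)] → w = 0.29
Rules with consequent 'high': {R1, R2, R3} → strengths 0.29, 0.33, 0.29
Aggregate via t-conorm [max(a, b)]: 0.33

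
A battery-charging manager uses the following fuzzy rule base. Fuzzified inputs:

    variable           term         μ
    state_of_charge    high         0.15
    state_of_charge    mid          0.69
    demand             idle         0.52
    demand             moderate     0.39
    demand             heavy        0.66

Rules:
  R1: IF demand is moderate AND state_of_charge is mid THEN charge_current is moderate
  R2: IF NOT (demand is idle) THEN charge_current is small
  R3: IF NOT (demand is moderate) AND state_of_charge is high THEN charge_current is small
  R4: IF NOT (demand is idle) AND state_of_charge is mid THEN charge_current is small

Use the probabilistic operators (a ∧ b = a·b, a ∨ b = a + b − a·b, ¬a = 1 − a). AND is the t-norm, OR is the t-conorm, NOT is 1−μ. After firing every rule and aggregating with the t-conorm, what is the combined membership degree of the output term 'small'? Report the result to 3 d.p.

0.684

R1: moderate=0.39, mid=0.69; AND[a·b] → w = 0.2691
R2: ¬idle=1−0.52=0.48 → w = 0.4800
R3: ¬moderate=1−0.39=0.61, high=0.15; AND[a·b] → w = 0.0915
R4: ¬idle=1−0.52=0.48, mid=0.69; AND[a·b] → w = 0.3312
Rules with consequent 'small': {R2, R3, R4} → strengths 0.4800, 0.0915, 0.3312
Aggregate via t-conorm [a + b − a·b]: 0.6840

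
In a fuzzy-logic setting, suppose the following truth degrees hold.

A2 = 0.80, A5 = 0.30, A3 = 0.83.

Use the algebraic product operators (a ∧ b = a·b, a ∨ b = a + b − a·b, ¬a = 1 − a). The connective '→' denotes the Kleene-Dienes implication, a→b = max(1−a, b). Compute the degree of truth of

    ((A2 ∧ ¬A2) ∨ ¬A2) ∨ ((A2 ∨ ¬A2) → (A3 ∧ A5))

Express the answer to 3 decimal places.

¬A2 = 1 − 0.8000 = 0.2000
A2 ∧ ¬A2 = a·b on (0.8000, 0.2000) = 0.1600
¬A2 = 1 − 0.8000 = 0.2000
(A2 ∧ ¬A2) ∨ ¬A2 = a + b − a·b on (0.1600, 0.2000) = 0.3280
¬A2 = 1 − 0.8000 = 0.2000
A2 ∨ ¬A2 = a + b − a·b on (0.8000, 0.2000) = 0.8400
A3 ∧ A5 = a·b on (0.8300, 0.3000) = 0.2490
(A2 ∨ ¬A2) → (A3 ∧ A5)  [Kleene-Dienes: max(1−a, b)] with a=0.8400, b=0.2490 → 0.2490
((A2 ∧ ¬A2) ∨ ¬A2) ∨ ((A2 ∨ ¬A2) → (A3 ∧ A5)) = a + b − a·b on (0.3280, 0.2490) = 0.4953

0.495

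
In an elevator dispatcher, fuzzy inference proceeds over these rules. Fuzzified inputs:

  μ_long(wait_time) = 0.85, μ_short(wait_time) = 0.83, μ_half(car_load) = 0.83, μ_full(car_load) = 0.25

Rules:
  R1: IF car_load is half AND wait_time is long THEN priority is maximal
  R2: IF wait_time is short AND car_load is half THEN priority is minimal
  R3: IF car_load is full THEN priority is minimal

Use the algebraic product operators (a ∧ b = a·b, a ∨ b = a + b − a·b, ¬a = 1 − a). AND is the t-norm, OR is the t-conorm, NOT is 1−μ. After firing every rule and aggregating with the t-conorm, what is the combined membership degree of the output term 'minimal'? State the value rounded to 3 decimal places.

R1: half=0.83, long=0.85; AND[a·b] → w = 0.7055
R2: short=0.83, half=0.83; AND[a·b] → w = 0.6889
R3: full=0.25 → w = 0.2500
Rules with consequent 'minimal': {R2, R3} → strengths 0.6889, 0.2500
Aggregate via t-conorm [a + b − a·b]: 0.7667

0.767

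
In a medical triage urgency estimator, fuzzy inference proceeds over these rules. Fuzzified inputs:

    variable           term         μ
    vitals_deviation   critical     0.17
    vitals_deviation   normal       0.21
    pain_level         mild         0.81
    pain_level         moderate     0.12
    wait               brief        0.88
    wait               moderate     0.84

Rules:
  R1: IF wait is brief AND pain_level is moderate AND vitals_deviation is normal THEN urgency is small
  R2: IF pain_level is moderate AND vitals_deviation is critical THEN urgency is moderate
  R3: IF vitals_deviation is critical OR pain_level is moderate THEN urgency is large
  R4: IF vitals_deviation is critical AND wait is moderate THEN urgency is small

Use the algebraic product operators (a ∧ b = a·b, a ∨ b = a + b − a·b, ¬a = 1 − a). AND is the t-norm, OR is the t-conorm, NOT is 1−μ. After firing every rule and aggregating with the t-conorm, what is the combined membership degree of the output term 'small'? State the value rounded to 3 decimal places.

R1: brief=0.88, moderate=0.12, normal=0.21; AND[a·b] → w = 0.0222
R2: moderate=0.12, critical=0.17; AND[a·b] → w = 0.0204
R3: critical=0.17, moderate=0.12; OR[a + b − a·b] → w = 0.2696
R4: critical=0.17, moderate=0.84; AND[a·b] → w = 0.1428
Rules with consequent 'small': {R1, R4} → strengths 0.0222, 0.1428
Aggregate via t-conorm [a + b − a·b]: 0.1618

0.162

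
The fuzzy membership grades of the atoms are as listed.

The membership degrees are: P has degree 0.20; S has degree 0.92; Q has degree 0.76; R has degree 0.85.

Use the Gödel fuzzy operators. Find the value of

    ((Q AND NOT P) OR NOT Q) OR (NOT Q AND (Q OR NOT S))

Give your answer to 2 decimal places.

0.76

NOT P = 1 − 0.20 = 0.80
Q AND NOT P = min(a, b) on (0.76, 0.80) = 0.76
NOT Q = 1 − 0.76 = 0.24
(Q AND NOT P) OR NOT Q = max(a, b) on (0.76, 0.24) = 0.76
NOT Q = 1 − 0.76 = 0.24
NOT S = 1 − 0.92 = 0.08
Q OR NOT S = max(a, b) on (0.76, 0.08) = 0.76
NOT Q AND (Q OR NOT S) = min(a, b) on (0.24, 0.76) = 0.24
((Q AND NOT P) OR NOT Q) OR (NOT Q AND (Q OR NOT S)) = max(a, b) on (0.76, 0.24) = 0.76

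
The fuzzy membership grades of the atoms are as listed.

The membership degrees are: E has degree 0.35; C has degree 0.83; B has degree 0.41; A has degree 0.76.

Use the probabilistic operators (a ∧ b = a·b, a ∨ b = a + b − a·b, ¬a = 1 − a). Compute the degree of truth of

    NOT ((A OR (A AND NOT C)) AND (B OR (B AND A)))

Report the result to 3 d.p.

NOT C = 1 − 0.8300 = 0.1700
A AND NOT C = a·b on (0.7600, 0.1700) = 0.1292
A OR (A AND NOT C) = a + b − a·b on (0.7600, 0.1292) = 0.7910
B AND A = a·b on (0.4100, 0.7600) = 0.3116
B OR (B AND A) = a + b − a·b on (0.4100, 0.3116) = 0.5938
(A OR (A AND NOT C)) AND (B OR (B AND A)) = a·b on (0.7910, 0.5938) = 0.4697
NOT ((A OR (A AND NOT C)) AND (B OR (B AND A))) = 1 − 0.4697 = 0.5303

0.530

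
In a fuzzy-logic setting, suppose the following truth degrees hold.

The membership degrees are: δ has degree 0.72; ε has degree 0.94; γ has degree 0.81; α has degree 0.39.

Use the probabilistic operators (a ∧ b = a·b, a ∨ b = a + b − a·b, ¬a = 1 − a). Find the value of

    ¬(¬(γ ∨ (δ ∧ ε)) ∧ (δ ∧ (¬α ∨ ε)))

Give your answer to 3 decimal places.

δ ∧ ε = a·b on (0.7200, 0.9400) = 0.6768
γ ∨ (δ ∧ ε) = a + b − a·b on (0.8100, 0.6768) = 0.9386
¬(γ ∨ (δ ∧ ε)) = 1 − 0.9386 = 0.0614
¬α = 1 − 0.3900 = 0.6100
¬α ∨ ε = a + b − a·b on (0.6100, 0.9400) = 0.9766
δ ∧ (¬α ∨ ε) = a·b on (0.7200, 0.9766) = 0.7032
¬(γ ∨ (δ ∧ ε)) ∧ (δ ∧ (¬α ∨ ε)) = a·b on (0.0614, 0.7032) = 0.0432
¬(¬(γ ∨ (δ ∧ ε)) ∧ (δ ∧ (¬α ∨ ε))) = 1 − 0.0432 = 0.9568

0.957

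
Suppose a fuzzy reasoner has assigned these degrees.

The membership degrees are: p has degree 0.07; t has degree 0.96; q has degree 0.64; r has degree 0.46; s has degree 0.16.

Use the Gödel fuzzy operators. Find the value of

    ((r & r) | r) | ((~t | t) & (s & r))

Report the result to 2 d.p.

0.46

r & r = min(a, b) on (0.46, 0.46) = 0.46
(r & r) | r = max(a, b) on (0.46, 0.46) = 0.46
~t = 1 − 0.96 = 0.04
~t | t = max(a, b) on (0.04, 0.96) = 0.96
s & r = min(a, b) on (0.16, 0.46) = 0.16
(~t | t) & (s & r) = min(a, b) on (0.96, 0.16) = 0.16
((r & r) | r) | ((~t | t) & (s & r)) = max(a, b) on (0.46, 0.16) = 0.46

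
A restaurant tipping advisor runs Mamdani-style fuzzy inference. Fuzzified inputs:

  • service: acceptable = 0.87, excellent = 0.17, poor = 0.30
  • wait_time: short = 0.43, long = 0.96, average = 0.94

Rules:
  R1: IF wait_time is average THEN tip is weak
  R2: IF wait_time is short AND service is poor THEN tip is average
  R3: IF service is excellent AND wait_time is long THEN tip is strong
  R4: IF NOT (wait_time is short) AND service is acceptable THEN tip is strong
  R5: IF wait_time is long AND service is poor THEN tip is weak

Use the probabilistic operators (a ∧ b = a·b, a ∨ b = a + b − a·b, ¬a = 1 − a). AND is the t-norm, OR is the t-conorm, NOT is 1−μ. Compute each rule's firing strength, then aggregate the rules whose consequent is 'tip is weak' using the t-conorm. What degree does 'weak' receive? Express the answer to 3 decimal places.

R1: average=0.94 → w = 0.9400
R2: short=0.43, poor=0.30; AND[a·b] → w = 0.1290
R3: excellent=0.17, long=0.96; AND[a·b] → w = 0.1632
R4: ¬short=1−0.43=0.57, acceptable=0.87; AND[a·b] → w = 0.4959
R5: long=0.96, poor=0.30; AND[a·b] → w = 0.2880
Rules with consequent 'weak': {R1, R5} → strengths 0.9400, 0.2880
Aggregate via t-conorm [a + b − a·b]: 0.9573

0.957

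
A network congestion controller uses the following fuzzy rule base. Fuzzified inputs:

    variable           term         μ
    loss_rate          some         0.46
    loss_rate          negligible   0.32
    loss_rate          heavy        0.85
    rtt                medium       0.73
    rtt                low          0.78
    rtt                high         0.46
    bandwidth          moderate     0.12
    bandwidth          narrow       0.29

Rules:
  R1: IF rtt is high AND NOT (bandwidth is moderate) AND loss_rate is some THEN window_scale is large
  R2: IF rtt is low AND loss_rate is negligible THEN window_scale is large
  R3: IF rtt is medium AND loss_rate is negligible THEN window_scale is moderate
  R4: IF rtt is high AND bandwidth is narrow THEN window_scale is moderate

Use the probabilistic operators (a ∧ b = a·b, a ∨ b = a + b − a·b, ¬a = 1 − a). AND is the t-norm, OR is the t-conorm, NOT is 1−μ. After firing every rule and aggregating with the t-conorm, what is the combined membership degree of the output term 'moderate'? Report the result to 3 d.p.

R1: high=0.46, ¬moderate=1−0.12=0.88, some=0.46; AND[a·b] → w = 0.1862
R2: low=0.78, negligible=0.32; AND[a·b] → w = 0.2496
R3: medium=0.73, negligible=0.32; AND[a·b] → w = 0.2336
R4: high=0.46, narrow=0.29; AND[a·b] → w = 0.1334
Rules with consequent 'moderate': {R3, R4} → strengths 0.2336, 0.1334
Aggregate via t-conorm [a + b − a·b]: 0.3358

0.336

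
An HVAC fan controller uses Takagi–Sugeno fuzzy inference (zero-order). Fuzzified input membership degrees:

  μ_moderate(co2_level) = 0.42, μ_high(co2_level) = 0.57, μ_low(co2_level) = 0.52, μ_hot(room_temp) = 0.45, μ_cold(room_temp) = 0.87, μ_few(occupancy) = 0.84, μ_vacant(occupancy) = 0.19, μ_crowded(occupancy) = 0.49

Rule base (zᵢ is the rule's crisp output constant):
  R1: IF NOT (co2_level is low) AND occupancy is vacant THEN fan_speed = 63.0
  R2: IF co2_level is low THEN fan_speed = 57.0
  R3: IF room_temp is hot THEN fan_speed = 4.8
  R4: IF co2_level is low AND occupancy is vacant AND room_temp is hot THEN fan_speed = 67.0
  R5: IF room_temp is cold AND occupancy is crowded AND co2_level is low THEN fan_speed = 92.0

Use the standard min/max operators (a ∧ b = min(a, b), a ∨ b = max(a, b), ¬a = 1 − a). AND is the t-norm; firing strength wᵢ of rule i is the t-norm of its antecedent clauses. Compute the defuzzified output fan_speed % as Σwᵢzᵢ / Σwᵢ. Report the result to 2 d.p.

R1 (z=63.0): ¬low=1−0.52=0.48, vacant=0.19; AND[min(a, b)] → w = 0.19
R2 (z=57.0): low=0.52 → w = 0.52
R3 (z=4.8): hot=0.45 → w = 0.45
R4 (z=67.0): low=0.52, vacant=0.19, hot=0.45; AND[min(a, b)] → w = 0.19
R5 (z=92.0): cold=0.87, crowded=0.49, low=0.52; AND[min(a, b)] → w = 0.49
Weighted average = (0.19·63.0 + 0.52·57.0 + 0.45·4.8 + 0.19·67.0 + 0.49·92.0) / (0.19 + 0.52 + 0.45 + 0.19 + 0.49)
  = 101.5800 / 1.8400 = 55.21

55.21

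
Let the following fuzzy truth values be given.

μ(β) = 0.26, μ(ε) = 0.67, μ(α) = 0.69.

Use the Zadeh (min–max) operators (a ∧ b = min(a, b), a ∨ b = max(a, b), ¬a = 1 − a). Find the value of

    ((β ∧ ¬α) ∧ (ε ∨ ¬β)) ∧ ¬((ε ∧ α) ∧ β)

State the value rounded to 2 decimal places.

¬α = 1 − 0.69 = 0.31
β ∧ ¬α = min(a, b) on (0.26, 0.31) = 0.26
¬β = 1 − 0.26 = 0.74
ε ∨ ¬β = max(a, b) on (0.67, 0.74) = 0.74
(β ∧ ¬α) ∧ (ε ∨ ¬β) = min(a, b) on (0.26, 0.74) = 0.26
ε ∧ α = min(a, b) on (0.67, 0.69) = 0.67
(ε ∧ α) ∧ β = min(a, b) on (0.67, 0.26) = 0.26
¬((ε ∧ α) ∧ β) = 1 − 0.26 = 0.74
((β ∧ ¬α) ∧ (ε ∨ ¬β)) ∧ ¬((ε ∧ α) ∧ β) = min(a, b) on (0.26, 0.74) = 0.26

0.26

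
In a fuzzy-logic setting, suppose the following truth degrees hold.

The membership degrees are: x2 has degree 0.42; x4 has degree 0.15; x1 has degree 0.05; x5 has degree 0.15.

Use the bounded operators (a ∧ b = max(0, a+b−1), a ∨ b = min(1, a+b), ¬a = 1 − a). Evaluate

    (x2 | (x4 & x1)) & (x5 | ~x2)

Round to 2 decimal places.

x4 & x1 = max(0, a+b−1) on (0.15, 0.05) = 0.00
x2 | (x4 & x1) = min(1, a+b) on (0.42, 0.00) = 0.42
~x2 = 1 − 0.42 = 0.58
x5 | ~x2 = min(1, a+b) on (0.15, 0.58) = 0.73
(x2 | (x4 & x1)) & (x5 | ~x2) = max(0, a+b−1) on (0.42, 0.73) = 0.15

0.15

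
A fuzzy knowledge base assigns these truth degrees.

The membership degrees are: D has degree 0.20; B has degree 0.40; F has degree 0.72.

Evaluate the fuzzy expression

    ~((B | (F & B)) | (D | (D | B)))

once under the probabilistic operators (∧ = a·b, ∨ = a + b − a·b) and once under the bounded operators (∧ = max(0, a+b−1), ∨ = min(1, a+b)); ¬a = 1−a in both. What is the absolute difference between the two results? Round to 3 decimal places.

Under probabilistic:
  F & B = a·b on (0.7200, 0.4000) = 0.2880
  B | (F & B) = a + b − a·b on (0.4000, 0.2880) = 0.5728
  D | B = a + b − a·b on (0.2000, 0.4000) = 0.5200
  D | (D | B) = a + b − a·b on (0.2000, 0.5200) = 0.6160
  (B | (F & B)) | (D | (D | B)) = a + b − a·b on (0.5728, 0.6160) = 0.8360
  ~((B | (F & B)) | (D | (D | B))) = 1 − 0.8360 = 0.1640
  → value = 0.1640
Under bounded:
  F & B = max(0, a+b−1) on (0.72, 0.40) = 0.12
  B | (F & B) = min(1, a+b) on (0.40, 0.12) = 0.52
  D | B = min(1, a+b) on (0.20, 0.40) = 0.60
  D | (D | B) = min(1, a+b) on (0.20, 0.60) = 0.80
  (B | (F & B)) | (D | (D | B)) = min(1, a+b) on (0.52, 0.80) = 1.00
  ~((B | (F & B)) | (D | (D | B))) = 1 − 1.00 = 0.00
  → value = 0.0000
|0.1640 − 0.0000| = 0.164

0.164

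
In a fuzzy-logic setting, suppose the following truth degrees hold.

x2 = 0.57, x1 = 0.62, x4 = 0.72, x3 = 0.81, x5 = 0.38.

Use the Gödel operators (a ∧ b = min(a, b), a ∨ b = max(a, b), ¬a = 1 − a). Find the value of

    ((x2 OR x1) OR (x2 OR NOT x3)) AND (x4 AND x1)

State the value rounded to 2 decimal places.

x2 OR x1 = max(a, b) on (0.57, 0.62) = 0.62
NOT x3 = 1 − 0.81 = 0.19
x2 OR NOT x3 = max(a, b) on (0.57, 0.19) = 0.57
(x2 OR x1) OR (x2 OR NOT x3) = max(a, b) on (0.62, 0.57) = 0.62
x4 AND x1 = min(a, b) on (0.72, 0.62) = 0.62
((x2 OR x1) OR (x2 OR NOT x3)) AND (x4 AND x1) = min(a, b) on (0.62, 0.62) = 0.62

0.62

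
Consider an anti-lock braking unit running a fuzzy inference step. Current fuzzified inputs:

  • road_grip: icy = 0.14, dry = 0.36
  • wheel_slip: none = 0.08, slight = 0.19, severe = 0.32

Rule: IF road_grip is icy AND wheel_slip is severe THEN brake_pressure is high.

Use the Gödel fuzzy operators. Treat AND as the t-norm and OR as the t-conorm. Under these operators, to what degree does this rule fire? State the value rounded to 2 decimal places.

firing strength: icy=0.14, severe=0.32; AND[min(a, b)] → w = 0.14

0.14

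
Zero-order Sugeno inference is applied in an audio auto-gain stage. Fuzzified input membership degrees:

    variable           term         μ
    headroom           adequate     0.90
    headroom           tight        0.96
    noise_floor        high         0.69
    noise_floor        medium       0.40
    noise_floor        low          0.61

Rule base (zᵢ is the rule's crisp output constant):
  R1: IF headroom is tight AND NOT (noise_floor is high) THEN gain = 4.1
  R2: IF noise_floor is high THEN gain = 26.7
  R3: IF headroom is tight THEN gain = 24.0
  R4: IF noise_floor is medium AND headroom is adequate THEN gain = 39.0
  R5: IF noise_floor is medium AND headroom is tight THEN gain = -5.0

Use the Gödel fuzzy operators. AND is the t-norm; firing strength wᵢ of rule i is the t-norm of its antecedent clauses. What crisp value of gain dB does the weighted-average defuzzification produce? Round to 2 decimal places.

20.41

R1 (z=4.1): tight=0.96, ¬high=1−0.69=0.31; AND[min(a, b)] → w = 0.31
R2 (z=26.7): high=0.69 → w = 0.69
R3 (z=24.0): tight=0.96 → w = 0.96
R4 (z=39.0): medium=0.40, adequate=0.90; AND[min(a, b)] → w = 0.40
R5 (z=-5.0): medium=0.40, tight=0.96; AND[min(a, b)] → w = 0.40
Weighted average = (0.31·4.1 + 0.69·26.7 + 0.96·24.0 + 0.40·39.0 + 0.40·-5.0) / (0.31 + 0.69 + 0.96 + 0.40 + 0.40)
  = 56.3340 / 2.7600 = 20.41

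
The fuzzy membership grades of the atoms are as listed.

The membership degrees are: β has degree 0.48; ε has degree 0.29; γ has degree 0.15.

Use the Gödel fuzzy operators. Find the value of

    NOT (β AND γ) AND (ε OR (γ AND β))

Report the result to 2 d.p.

β AND γ = min(a, b) on (0.48, 0.15) = 0.15
NOT (β AND γ) = 1 − 0.15 = 0.85
γ AND β = min(a, b) on (0.15, 0.48) = 0.15
ε OR (γ AND β) = max(a, b) on (0.29, 0.15) = 0.29
NOT (β AND γ) AND (ε OR (γ AND β)) = min(a, b) on (0.85, 0.29) = 0.29

0.29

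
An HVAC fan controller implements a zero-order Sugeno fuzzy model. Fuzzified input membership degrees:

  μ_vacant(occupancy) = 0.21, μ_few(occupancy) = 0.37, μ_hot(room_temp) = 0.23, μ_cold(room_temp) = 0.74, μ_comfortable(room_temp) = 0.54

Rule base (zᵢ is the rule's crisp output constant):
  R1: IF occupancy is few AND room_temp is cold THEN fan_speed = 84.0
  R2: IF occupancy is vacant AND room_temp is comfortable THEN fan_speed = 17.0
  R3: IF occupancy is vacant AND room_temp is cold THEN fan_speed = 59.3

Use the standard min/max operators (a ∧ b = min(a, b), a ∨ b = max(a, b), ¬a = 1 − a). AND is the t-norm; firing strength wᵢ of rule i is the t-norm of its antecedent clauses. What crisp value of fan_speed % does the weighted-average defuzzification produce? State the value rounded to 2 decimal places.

R1 (z=84.0): few=0.37, cold=0.74; AND[min(a, b)] → w = 0.37
R2 (z=17.0): vacant=0.21, comfortable=0.54; AND[min(a, b)] → w = 0.21
R3 (z=59.3): vacant=0.21, cold=0.74; AND[min(a, b)] → w = 0.21
Weighted average = (0.37·84.0 + 0.21·17.0 + 0.21·59.3) / (0.37 + 0.21 + 0.21)
  = 47.1030 / 0.7900 = 59.62

59.62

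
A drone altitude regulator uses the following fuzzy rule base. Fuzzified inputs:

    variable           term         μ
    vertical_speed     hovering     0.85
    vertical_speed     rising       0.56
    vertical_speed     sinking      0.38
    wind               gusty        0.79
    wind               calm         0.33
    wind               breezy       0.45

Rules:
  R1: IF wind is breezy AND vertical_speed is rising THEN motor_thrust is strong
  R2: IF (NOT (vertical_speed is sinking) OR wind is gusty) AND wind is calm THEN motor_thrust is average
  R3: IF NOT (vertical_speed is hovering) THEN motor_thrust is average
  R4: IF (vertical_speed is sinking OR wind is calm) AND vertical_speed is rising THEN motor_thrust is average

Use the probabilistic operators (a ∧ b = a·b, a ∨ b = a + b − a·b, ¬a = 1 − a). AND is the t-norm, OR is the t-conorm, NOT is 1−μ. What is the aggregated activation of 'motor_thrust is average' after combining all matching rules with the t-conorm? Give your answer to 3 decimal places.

R1: breezy=0.45, rising=0.56; AND[a·b] → w = 0.2520
R2: (¬sinking=1−0.38=0.62 OR gusty=0.79) = 0.9202; AND[a·b] with calm=0.33 → w = 0.3037
R3: ¬hovering=1−0.85=0.15 → w = 0.1500
R4: (sinking=0.38 OR calm=0.33) = 0.5846; AND[a·b] with rising=0.56 → w = 0.3274
Rules with consequent 'average': {R2, R3, R4} → strengths 0.3037, 0.1500, 0.3274
Aggregate via t-conorm [a + b − a·b]: 0.6019

0.602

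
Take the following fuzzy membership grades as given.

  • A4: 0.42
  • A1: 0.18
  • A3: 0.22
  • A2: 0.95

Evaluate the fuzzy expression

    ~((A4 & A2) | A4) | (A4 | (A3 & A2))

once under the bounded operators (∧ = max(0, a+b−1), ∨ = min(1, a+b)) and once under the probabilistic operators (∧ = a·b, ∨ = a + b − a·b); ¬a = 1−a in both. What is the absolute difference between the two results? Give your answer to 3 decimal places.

0.099

Under bounded:
  A4 & A2 = max(0, a+b−1) on (0.42, 0.95) = 0.37
  (A4 & A2) | A4 = min(1, a+b) on (0.37, 0.42) = 0.79
  ~((A4 & A2) | A4) = 1 − 0.79 = 0.21
  A3 & A2 = max(0, a+b−1) on (0.22, 0.95) = 0.17
  A4 | (A3 & A2) = min(1, a+b) on (0.42, 0.17) = 0.59
  ~((A4 & A2) | A4) | (A4 | (A3 & A2)) = min(1, a+b) on (0.21, 0.59) = 0.80
  → value = 0.8000
Under probabilistic:
  A4 & A2 = a·b on (0.4200, 0.9500) = 0.3990
  (A4 & A2) | A4 = a + b − a·b on (0.3990, 0.4200) = 0.6514
  ~((A4 & A2) | A4) = 1 − 0.6514 = 0.3486
  A3 & A2 = a·b on (0.2200, 0.9500) = 0.2090
  A4 | (A3 & A2) = a + b − a·b on (0.4200, 0.2090) = 0.5412
  ~((A4 & A2) | A4) | (A4 | (A3 & A2)) = a + b − a·b on (0.3486, 0.5412) = 0.7011
  → value = 0.7011
|0.8000 − 0.7011| = 0.099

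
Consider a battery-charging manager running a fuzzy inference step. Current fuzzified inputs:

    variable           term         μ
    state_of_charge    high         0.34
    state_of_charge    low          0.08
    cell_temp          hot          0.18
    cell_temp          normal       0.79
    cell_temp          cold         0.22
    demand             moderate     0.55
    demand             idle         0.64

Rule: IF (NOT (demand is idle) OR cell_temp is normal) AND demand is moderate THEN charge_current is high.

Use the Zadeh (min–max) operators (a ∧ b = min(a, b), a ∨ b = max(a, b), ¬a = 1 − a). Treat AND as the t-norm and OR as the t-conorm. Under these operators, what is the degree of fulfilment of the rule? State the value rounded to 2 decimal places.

0.55

firing strength: (¬idle=1−0.64=0.36 OR normal=0.79) = 0.79; AND[min(a, b)] with moderate=0.55 → w = 0.55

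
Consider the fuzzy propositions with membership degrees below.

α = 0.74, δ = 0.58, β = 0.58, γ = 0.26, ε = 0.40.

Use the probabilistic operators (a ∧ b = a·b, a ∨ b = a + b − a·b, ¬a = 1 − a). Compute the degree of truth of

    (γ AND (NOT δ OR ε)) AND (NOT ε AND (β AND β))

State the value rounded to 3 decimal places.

NOT δ = 1 − 0.5800 = 0.4200
NOT δ OR ε = a + b − a·b on (0.4200, 0.4000) = 0.6520
γ AND (NOT δ OR ε) = a·b on (0.2600, 0.6520) = 0.1695
NOT ε = 1 − 0.4000 = 0.6000
β AND β = a·b on (0.5800, 0.5800) = 0.3364
NOT ε AND (β AND β) = a·b on (0.6000, 0.3364) = 0.2018
(γ AND (NOT δ OR ε)) AND (NOT ε AND (β AND β)) = a·b on (0.1695, 0.2018) = 0.0342

0.034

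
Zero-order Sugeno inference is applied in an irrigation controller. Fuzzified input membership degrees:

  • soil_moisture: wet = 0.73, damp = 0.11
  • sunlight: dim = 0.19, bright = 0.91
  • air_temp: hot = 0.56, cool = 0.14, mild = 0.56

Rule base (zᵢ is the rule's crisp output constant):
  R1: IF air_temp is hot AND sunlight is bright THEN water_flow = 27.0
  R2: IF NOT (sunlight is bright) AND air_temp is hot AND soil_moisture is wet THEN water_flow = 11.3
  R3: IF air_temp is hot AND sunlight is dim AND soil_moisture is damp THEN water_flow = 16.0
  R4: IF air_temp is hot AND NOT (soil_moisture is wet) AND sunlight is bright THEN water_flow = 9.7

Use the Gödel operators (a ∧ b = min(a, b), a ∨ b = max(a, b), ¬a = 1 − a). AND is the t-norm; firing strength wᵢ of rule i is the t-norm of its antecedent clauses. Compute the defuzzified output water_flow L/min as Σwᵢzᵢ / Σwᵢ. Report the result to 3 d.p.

19.918

R1 (z=27.0): hot=0.56, bright=0.91; AND[min(a, b)] → w = 0.56
R2 (z=11.3): ¬bright=1−0.91=0.09, hot=0.56, wet=0.73; AND[min(a, b)] → w = 0.09
R3 (z=16.0): hot=0.56, dim=0.19, damp=0.11; AND[min(a, b)] → w = 0.11
R4 (z=9.7): hot=0.56, ¬wet=1−0.73=0.27, bright=0.91; AND[min(a, b)] → w = 0.27
Weighted average = (0.56·27.0 + 0.09·11.3 + 0.11·16.0 + 0.27·9.7) / (0.56 + 0.09 + 0.11 + 0.27)
  = 20.5160 / 1.0300 = 19.918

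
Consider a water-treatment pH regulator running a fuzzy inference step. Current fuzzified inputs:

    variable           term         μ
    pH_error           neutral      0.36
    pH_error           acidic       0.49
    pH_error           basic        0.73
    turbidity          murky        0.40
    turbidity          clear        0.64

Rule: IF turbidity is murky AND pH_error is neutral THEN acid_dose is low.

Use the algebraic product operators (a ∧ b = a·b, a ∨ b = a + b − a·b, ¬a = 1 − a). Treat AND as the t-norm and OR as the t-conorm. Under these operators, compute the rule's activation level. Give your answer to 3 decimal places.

0.144

firing strength: murky=0.40, neutral=0.36; AND[a·b] → w = 0.1440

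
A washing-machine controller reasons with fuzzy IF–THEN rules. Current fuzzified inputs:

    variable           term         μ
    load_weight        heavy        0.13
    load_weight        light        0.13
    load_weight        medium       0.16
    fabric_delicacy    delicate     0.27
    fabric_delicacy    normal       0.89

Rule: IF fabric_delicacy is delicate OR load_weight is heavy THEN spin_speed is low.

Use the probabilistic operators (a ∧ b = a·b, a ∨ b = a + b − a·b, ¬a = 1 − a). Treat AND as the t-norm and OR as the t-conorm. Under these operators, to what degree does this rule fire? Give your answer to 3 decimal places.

0.365

firing strength: delicate=0.27, heavy=0.13; OR[a + b − a·b] → w = 0.3649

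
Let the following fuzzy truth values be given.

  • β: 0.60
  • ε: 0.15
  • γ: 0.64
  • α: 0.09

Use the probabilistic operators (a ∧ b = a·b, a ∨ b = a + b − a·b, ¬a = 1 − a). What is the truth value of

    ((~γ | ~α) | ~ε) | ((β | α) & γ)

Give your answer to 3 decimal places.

~γ = 1 − 0.6400 = 0.3600
~α = 1 − 0.0900 = 0.9100
~γ | ~α = a + b − a·b on (0.3600, 0.9100) = 0.9424
~ε = 1 − 0.1500 = 0.8500
(~γ | ~α) | ~ε = a + b − a·b on (0.9424, 0.8500) = 0.9914
β | α = a + b − a·b on (0.6000, 0.0900) = 0.6360
(β | α) & γ = a·b on (0.6360, 0.6400) = 0.4070
((~γ | ~α) | ~ε) | ((β | α) & γ) = a + b − a·b on (0.9914, 0.4070) = 0.9949

0.995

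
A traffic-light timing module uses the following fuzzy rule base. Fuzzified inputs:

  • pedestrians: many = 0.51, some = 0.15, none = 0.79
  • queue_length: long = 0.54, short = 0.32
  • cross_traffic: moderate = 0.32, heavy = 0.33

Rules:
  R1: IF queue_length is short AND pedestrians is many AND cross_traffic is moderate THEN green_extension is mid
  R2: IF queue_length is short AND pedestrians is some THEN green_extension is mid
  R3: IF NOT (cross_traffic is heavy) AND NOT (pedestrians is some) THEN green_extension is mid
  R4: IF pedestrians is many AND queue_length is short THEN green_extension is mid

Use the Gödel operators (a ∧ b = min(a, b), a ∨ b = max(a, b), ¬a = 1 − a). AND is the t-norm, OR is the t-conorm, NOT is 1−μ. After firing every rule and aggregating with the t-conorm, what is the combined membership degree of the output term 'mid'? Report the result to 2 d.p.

R1: short=0.32, many=0.51, moderate=0.32; AND[min(a, b)] → w = 0.32
R2: short=0.32, some=0.15; AND[min(a, b)] → w = 0.15
R3: ¬heavy=1−0.33=0.67, ¬some=1−0.15=0.85; AND[min(a, b)] → w = 0.67
R4: many=0.51, short=0.32; AND[min(a, b)] → w = 0.32
Rules with consequent 'mid': {R1, R2, R3, R4} → strengths 0.32, 0.15, 0.67, 0.32
Aggregate via t-conorm [max(a, b)]: 0.67

0.67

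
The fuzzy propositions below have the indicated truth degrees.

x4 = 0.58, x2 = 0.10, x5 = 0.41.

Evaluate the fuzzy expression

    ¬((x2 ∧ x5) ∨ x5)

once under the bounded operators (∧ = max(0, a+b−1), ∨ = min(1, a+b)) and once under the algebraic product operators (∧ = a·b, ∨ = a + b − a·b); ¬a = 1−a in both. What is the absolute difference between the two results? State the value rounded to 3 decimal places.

Under bounded:
  x2 ∧ x5 = max(0, a+b−1) on (0.10, 0.41) = 0.00
  (x2 ∧ x5) ∨ x5 = min(1, a+b) on (0.00, 0.41) = 0.41
  ¬((x2 ∧ x5) ∨ x5) = 1 − 0.41 = 0.59
  → value = 0.5900
Under algebraic product:
  x2 ∧ x5 = a·b on (0.1000, 0.4100) = 0.0410
  (x2 ∧ x5) ∨ x5 = a + b − a·b on (0.0410, 0.4100) = 0.4342
  ¬((x2 ∧ x5) ∨ x5) = 1 − 0.4342 = 0.5658
  → value = 0.5658
|0.5900 − 0.5658| = 0.024

0.024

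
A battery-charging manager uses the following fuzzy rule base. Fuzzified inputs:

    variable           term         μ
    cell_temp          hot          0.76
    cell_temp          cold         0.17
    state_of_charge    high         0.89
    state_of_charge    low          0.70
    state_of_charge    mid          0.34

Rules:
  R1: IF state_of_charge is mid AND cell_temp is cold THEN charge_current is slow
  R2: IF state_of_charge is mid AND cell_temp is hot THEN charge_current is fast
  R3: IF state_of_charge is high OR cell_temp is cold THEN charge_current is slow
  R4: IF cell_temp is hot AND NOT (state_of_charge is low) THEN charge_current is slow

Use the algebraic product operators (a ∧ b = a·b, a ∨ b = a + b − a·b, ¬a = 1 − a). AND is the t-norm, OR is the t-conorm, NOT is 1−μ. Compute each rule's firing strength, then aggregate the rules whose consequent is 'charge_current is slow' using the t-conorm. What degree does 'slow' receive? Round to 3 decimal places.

R1: mid=0.34, cold=0.17; AND[a·b] → w = 0.0578
R2: mid=0.34, hot=0.76; AND[a·b] → w = 0.2584
R3: high=0.89, cold=0.17; OR[a + b − a·b] → w = 0.9087
R4: hot=0.76, ¬low=1−0.70=0.30; AND[a·b] → w = 0.2280
Rules with consequent 'slow': {R1, R3, R4} → strengths 0.0578, 0.9087, 0.2280
Aggregate via t-conorm [a + b − a·b]: 0.9336

0.934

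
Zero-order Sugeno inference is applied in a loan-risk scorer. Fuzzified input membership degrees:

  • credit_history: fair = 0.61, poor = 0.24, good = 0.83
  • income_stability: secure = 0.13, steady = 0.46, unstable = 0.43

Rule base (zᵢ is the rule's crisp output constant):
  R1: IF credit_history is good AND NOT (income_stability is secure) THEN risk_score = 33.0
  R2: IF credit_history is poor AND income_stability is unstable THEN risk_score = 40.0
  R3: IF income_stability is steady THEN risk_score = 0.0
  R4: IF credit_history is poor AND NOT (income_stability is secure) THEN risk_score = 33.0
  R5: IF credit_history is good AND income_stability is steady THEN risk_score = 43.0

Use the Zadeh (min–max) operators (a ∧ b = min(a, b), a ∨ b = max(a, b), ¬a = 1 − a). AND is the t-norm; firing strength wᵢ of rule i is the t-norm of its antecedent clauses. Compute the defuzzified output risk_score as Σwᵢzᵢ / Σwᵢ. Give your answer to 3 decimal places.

R1 (z=33.0): good=0.83, ¬secure=1−0.13=0.87; AND[min(a, b)] → w = 0.83
R2 (z=40.0): poor=0.24, unstable=0.43; AND[min(a, b)] → w = 0.24
R3 (z=0.0): steady=0.46 → w = 0.46
R4 (z=33.0): poor=0.24, ¬secure=1−0.13=0.87; AND[min(a, b)] → w = 0.24
R5 (z=43.0): good=0.83, steady=0.46; AND[min(a, b)] → w = 0.46
Weighted average = (0.83·33.0 + 0.24·40.0 + 0.46·0.0 + 0.24·33.0 + 0.46·43.0) / (0.83 + 0.24 + 0.46 + 0.24 + 0.46)
  = 64.6900 / 2.2300 = 29.009

29.009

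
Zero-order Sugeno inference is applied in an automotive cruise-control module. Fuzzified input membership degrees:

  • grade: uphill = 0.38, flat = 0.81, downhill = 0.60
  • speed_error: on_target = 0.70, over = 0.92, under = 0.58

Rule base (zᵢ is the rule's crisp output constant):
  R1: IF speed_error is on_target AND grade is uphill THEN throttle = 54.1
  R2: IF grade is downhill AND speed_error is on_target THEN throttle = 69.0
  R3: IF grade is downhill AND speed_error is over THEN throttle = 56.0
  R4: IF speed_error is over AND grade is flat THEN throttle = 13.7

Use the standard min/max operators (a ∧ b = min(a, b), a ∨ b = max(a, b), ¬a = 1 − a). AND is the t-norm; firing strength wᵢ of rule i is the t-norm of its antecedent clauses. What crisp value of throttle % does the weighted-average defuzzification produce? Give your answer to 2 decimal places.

44.63

R1 (z=54.1): on_target=0.70, uphill=0.38; AND[min(a, b)] → w = 0.38
R2 (z=69.0): downhill=0.60, on_target=0.70; AND[min(a, b)] → w = 0.60
R3 (z=56.0): downhill=0.60, over=0.92; AND[min(a, b)] → w = 0.60
R4 (z=13.7): over=0.92, flat=0.81; AND[min(a, b)] → w = 0.81
Weighted average = (0.38·54.1 + 0.60·69.0 + 0.60·56.0 + 0.81·13.7) / (0.38 + 0.60 + 0.60 + 0.81)
  = 106.6550 / 2.3900 = 44.63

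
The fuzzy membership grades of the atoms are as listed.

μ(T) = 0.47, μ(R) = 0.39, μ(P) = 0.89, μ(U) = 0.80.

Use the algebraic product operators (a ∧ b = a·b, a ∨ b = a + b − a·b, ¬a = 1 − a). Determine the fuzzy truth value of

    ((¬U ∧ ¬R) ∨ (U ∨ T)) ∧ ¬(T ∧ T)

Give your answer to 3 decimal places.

¬U = 1 − 0.8000 = 0.2000
¬R = 1 − 0.3900 = 0.6100
¬U ∧ ¬R = a·b on (0.2000, 0.6100) = 0.1220
U ∨ T = a + b − a·b on (0.8000, 0.4700) = 0.8940
(¬U ∧ ¬R) ∨ (U ∨ T) = a + b − a·b on (0.1220, 0.8940) = 0.9069
T ∧ T = a·b on (0.4700, 0.4700) = 0.2209
¬(T ∧ T) = 1 − 0.2209 = 0.7791
((¬U ∧ ¬R) ∨ (U ∨ T)) ∧ ¬(T ∧ T) = a·b on (0.9069, 0.7791) = 0.7066

0.707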